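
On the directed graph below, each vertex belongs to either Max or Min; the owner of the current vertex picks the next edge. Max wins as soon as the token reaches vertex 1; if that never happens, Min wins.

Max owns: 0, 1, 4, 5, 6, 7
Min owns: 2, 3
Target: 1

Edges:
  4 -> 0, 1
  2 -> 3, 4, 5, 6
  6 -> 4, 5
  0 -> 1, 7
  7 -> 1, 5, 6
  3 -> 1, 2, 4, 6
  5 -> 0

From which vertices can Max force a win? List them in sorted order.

0, 1, 4, 5, 6, 7

A0 = {1}
A1: add {0, 4, 7} — 0 (Max) has 0→1; 4 (Max) has 4→1; 7 (Max) has 7→1.
A2: add {5, 6} — 5 (Max) has 5→0; 6 (Max) has 6→4.
A3 = A2; e.g. 2 (Min) can still go to 3. Fixed point.
Max's winning region = {0, 1, 4, 5, 6, 7}.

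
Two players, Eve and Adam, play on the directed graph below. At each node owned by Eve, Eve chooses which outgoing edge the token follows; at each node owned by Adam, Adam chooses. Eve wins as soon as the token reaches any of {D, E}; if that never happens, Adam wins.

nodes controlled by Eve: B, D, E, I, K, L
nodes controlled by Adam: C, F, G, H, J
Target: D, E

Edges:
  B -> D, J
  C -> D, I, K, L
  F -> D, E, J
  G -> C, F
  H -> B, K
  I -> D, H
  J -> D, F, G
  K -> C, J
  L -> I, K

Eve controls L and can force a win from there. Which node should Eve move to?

I

A0 = {D, E}
A1: add {B, I} — B (Eve) has B→D; I (Eve) has I→D.
A2: add {L} — L (Eve) has L→I.
A3 = A2; e.g. C (Adam) can still go to K. Fixed point.
From L, successor I is in the attractor (rank 1); the other successor K is not.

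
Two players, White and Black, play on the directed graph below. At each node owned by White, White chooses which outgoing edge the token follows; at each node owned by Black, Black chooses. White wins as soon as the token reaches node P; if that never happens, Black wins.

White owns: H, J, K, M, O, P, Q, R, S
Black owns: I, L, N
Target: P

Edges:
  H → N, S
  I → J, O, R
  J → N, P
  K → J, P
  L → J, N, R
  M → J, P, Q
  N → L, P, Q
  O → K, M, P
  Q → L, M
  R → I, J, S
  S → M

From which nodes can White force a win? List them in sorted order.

H, I, J, K, M, O, P, Q, R, S

A0 = {P}
A1: add {J, K, M, O} — J (White) has J→P; K (White) has K→P; M (White) has M→P; O (White) has O→P.
A2: add {Q, R, S} — Q (White) has Q→M; R (White) has R→J; S (White) has S→M.
A3: add {H, I} — H (White) has H→S; I (Black): all of {J, O, R} already in.
A4 = A3; e.g. L (Black) can still go to N. Fixed point.
White's winning region = {H, I, J, K, M, O, P, Q, R, S}.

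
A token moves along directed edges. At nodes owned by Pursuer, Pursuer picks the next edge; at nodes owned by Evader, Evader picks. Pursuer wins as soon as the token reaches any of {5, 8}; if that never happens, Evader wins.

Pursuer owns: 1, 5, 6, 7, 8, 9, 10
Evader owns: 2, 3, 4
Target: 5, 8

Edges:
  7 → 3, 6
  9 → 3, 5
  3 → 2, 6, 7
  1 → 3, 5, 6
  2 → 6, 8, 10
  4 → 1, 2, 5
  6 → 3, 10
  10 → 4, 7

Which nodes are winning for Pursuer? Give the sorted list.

A0 = {5, 8}
A1: add {1, 9} — 1 (Pursuer) has 1→5; 9 (Pursuer) has 9→5.
A2 = A1; e.g. 2 (Evader) can still go to 6. Fixed point.
Pursuer's winning region = {1, 5, 8, 9}.

1, 5, 8, 9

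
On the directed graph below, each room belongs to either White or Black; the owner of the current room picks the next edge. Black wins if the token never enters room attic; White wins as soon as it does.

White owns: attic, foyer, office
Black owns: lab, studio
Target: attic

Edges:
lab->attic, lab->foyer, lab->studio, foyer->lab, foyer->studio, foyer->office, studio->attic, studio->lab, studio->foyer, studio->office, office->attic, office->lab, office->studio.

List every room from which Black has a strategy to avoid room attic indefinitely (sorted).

lab, studio

A0 = {attic}
A1: add {office} — office (White) has office→attic.
A2: add {foyer} — foyer (White) has foyer→office.
A3 = A2; e.g. lab (Black) can still go to studio. Fixed point.
White's attractor = {attic, foyer, office}; Black avoids the target exactly from the complement.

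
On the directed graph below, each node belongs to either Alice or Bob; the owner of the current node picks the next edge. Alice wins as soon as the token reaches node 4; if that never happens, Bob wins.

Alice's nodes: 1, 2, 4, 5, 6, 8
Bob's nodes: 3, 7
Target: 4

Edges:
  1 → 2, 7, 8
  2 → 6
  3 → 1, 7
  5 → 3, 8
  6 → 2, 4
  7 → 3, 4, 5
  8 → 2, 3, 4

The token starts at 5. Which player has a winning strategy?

Alice

A0 = {4}
A1: add {6, 8} — 6 (Alice) has 6→4; 8 (Alice) has 8→4.
A2: add {1, 2, 5} — 1 (Alice) has 1→8; 2 (Alice) has 2→6; 5 (Alice) has 5→8.
A3 = A2; e.g. 3 (Bob) can still go to 7. Fixed point.
5 ∈ A2, so Alice can force the target.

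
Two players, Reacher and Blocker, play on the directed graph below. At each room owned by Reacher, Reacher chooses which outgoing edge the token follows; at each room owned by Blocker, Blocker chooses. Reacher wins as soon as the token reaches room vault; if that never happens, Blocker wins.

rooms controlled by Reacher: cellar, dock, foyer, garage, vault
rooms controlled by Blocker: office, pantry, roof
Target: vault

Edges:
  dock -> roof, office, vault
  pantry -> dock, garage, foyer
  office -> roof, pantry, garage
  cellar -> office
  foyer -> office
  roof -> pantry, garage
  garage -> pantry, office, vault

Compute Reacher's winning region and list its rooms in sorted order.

A0 = {vault}
A1: add {dock, garage} — dock (Reacher) has dock→vault; garage (Reacher) has garage→vault.
A2 = A1; e.g. roof (Blocker) can still go to pantry. Fixed point.
Reacher's winning region = {dock, garage, vault}.

dock, garage, vault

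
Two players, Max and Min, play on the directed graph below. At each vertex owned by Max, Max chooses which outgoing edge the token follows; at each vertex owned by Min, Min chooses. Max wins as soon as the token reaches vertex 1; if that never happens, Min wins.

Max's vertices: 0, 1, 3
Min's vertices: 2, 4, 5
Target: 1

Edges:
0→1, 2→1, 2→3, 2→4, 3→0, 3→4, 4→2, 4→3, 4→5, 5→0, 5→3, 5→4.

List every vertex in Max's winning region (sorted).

0, 1, 3

A0 = {1}
A1: add {0} — 0 (Max) has 0→1.
A2: add {3} — 3 (Max) has 3→0.
A3 = A2; e.g. 2 (Min) can still go to 4. Fixed point.
Max's winning region = {0, 1, 3}.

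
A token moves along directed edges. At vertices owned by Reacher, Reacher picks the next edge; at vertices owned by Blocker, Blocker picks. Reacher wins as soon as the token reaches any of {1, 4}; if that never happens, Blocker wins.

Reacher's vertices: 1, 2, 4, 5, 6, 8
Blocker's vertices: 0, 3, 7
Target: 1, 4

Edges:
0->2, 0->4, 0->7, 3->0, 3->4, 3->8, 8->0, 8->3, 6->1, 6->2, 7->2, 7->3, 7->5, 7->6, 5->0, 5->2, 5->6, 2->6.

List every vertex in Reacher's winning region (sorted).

A0 = {1, 4}
A1: add {6} — 6 (Reacher) has 6→1.
A2: add {2, 5} — 2 (Reacher) has 2→6; 5 (Reacher) has 5→6.
A3 = A2; e.g. 0 (Blocker) can still go to 7. Fixed point.
Reacher's winning region = {1, 2, 4, 5, 6}.

1, 2, 4, 5, 6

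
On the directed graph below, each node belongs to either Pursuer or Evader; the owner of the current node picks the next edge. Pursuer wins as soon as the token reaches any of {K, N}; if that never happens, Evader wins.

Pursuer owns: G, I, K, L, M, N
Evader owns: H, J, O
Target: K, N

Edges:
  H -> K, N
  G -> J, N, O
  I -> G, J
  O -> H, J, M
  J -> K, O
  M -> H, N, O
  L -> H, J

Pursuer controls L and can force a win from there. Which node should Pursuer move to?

H

A0 = {K, N}
A1: add {G, H, M} — G (Pursuer) has G→N; H (Evader): all of {K, N} already in; M (Pursuer) has M→N.
A2: add {I, L} — I (Pursuer) has I→G; L (Pursuer) has L→H.
A3 = A2; e.g. J (Evader) can still go to O. Fixed point.
From L, successor H is in the attractor (rank 1); the other successor J is not.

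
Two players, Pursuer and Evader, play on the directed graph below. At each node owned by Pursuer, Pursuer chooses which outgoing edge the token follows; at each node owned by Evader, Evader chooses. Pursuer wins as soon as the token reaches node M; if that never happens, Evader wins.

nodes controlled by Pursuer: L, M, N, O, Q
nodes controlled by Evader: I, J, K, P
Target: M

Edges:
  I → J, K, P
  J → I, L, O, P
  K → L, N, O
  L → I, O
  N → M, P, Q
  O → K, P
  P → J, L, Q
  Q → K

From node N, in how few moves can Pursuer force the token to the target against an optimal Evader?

A0 = {M}
A1: add {N} — N (Pursuer) has N→M.
A2 = A1; e.g. I (Evader) can still go to J. Fixed point.
N enters the attractor at level 1, so Pursuer can force the target in 1 move from there.

1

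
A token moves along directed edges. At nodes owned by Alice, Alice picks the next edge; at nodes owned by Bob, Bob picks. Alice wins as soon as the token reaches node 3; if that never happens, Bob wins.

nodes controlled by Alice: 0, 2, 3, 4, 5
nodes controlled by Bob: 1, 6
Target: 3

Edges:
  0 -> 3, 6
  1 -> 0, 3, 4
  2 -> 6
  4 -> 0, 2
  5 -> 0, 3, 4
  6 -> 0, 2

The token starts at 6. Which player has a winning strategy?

A0 = {3}
A1: add {0, 5} — 0 (Alice) has 0→3; 5 (Alice) has 5→3.
A2: add {4} — 4 (Alice) has 4→0.
A3: add {1} — 1 (Bob): all of {0, 3, 4} already in.
A4 = A3; e.g. 2 (Alice) has no edge into A3. Fixed point.
6 never enters the attractor, so Bob can avoid the target forever.

Bob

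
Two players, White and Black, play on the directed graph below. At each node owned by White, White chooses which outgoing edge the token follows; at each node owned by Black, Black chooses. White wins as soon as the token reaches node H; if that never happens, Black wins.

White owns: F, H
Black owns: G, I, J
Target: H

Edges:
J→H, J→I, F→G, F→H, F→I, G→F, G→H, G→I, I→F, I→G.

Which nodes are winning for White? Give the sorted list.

F, H

A0 = {H}
A1: add {F} — F (White) has F→H.
A2 = A1; e.g. G (Black) can still go to I. Fixed point.
White's winning region = {F, H}.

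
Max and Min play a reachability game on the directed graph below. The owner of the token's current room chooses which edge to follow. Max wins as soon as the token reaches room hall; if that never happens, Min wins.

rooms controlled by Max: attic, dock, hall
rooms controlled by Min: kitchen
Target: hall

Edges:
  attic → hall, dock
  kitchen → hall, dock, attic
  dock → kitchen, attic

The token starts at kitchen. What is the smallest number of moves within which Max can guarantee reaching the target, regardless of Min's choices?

3

A0 = {hall}
A1: add {attic} — attic (Max) has attic→hall.
A2: add {dock} — dock (Max) has dock→attic.
A3: add {kitchen} — kitchen (Min): all of {hall, dock, attic} already in.
A3 = all vertices. Fixed point.
kitchen enters the attractor at level 3, so Max can force the target in 3 moves from there.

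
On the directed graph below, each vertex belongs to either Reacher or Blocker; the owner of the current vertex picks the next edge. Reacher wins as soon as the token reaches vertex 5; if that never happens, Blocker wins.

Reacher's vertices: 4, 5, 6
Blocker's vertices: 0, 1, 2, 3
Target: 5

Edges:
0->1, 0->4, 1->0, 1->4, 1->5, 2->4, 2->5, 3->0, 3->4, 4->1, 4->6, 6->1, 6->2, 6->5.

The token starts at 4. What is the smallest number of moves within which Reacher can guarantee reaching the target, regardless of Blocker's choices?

A0 = {5}
A1: add {6} — 6 (Reacher) has 6→5.
A2: add {4} — 4 (Reacher) has 4→6.
4 enters the attractor at level 2, so Reacher can force the target in 2 moves from there.

2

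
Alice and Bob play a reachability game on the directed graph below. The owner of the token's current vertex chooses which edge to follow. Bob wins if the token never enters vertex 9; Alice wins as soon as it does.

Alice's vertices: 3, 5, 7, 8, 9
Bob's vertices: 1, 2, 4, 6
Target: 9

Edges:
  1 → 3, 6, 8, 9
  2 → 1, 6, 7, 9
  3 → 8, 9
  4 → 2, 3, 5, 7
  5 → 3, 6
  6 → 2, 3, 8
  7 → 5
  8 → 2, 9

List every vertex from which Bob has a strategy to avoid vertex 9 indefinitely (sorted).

A0 = {9}
A1: add {3, 8} — 3 (Alice) has 3→9; 8 (Alice) has 8→9.
A2: add {5} — 5 (Alice) has 5→3.
A3: add {7} — 7 (Alice) has 7→5.
A4 = A3; e.g. 1 (Bob) can still go to 6. Fixed point.
Alice's attractor = {3, 5, 7, 8, 9}; Bob avoids the target exactly from the complement.

1, 2, 4, 6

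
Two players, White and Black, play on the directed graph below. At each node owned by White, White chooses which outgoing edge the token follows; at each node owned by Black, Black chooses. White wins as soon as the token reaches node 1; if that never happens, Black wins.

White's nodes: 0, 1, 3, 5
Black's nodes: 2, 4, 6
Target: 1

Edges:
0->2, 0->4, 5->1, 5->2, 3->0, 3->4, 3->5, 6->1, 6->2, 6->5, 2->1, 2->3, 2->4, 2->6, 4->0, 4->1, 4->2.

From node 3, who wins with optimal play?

A0 = {1}
A1: add {5} — 5 (White) has 5→1.
A2: add {3} — 3 (White) has 3→5.
A3 = A2; e.g. 0 (White) has no edge into A2. Fixed point.
3 ∈ A2, so White can force the target.

White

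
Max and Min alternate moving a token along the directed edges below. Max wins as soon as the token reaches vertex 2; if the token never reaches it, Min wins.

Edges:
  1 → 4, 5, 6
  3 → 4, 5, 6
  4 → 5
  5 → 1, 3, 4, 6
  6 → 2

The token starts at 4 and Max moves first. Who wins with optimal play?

Track states (vertex, player-to-move).
A0 = {(2,Max), (2,Min)}
A1: add {(6,Max), (6,Min)}.
A2: add {(1,Max), (3,Max), (5,Max)}.
A3: add {(4,Min)}.
A4 = A3; e.g. (1,Min) stays out. (4,Max) never enters ⇒ Min avoids the target.

Min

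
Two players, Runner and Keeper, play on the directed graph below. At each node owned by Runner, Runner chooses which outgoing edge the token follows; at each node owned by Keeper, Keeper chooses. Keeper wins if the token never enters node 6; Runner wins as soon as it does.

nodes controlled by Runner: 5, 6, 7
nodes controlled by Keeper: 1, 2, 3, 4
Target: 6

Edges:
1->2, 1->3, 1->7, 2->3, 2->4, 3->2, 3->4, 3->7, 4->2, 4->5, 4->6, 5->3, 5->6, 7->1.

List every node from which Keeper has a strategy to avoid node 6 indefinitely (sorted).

A0 = {6}
A1: add {5} — 5 (Runner) has 5→6.
A2 = A1; e.g. 1 (Keeper) can still go to 2. Fixed point.
Runner's attractor = {5, 6}; Keeper avoids the target exactly from the complement.

1, 2, 3, 4, 7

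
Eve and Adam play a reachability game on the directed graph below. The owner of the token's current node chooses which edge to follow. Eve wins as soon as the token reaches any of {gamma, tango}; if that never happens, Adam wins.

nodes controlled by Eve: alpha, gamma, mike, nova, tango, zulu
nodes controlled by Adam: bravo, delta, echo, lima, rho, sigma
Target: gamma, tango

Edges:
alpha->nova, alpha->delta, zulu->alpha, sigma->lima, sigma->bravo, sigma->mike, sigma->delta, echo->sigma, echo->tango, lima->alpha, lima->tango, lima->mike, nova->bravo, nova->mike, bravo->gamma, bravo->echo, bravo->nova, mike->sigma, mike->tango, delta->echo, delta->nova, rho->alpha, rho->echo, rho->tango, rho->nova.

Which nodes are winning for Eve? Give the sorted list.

A0 = {gamma, tango}
A1: add {mike} — mike (Eve) has mike→tango.
A2: add {nova} — nova (Eve) has nova→mike.
A3: add {alpha} — alpha (Eve) has alpha→nova.
A4: add {lima, zulu} — zulu (Eve) has zulu→alpha; lima (Adam): all of {alpha, tango, mike} already in.
A5 = A4; e.g. sigma (Adam) can still go to bravo. Fixed point.
Eve's winning region = {alpha, gamma, lima, mike, nova, tango, zulu}.

alpha, gamma, lima, mike, nova, tango, zulu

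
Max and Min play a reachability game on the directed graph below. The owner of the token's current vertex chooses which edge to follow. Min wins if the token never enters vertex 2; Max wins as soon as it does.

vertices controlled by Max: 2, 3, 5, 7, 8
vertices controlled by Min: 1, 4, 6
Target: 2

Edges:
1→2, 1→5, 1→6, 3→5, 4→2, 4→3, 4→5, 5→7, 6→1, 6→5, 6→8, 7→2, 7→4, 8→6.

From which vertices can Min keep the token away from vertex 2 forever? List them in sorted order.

1, 6, 8

A0 = {2}
A1: add {7} — 7 (Max) has 7→2.
A2: add {5} — 5 (Max) has 5→7.
A3: add {3} — 3 (Max) has 3→5.
A4: add {4} — 4 (Min): all of {2, 3, 5} already in.
A5 = A4; e.g. 1 (Min) can still go to 6. Fixed point.
Max's attractor = {2, 3, 4, 5, 7}; Min avoids the target exactly from the complement.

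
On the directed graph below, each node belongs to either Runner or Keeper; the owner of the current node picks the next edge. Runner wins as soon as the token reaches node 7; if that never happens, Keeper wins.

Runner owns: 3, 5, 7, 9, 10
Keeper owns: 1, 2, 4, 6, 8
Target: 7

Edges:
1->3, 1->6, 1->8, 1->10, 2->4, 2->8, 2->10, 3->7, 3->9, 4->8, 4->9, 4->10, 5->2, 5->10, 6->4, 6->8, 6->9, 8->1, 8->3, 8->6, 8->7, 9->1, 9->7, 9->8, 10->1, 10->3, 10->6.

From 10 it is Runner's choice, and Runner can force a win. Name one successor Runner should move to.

A0 = {7}
A1: add {3, 9} — 3 (Runner) has 3→7; 9 (Runner) has 9→7.
A2: add {10} — 10 (Runner) has 10→3.
A3: add {5} — 5 (Runner) has 5→10.
A4 = A3; e.g. 1 (Keeper) can still go to 6. Fixed point.
From 10, successor 3 is in the attractor (rank 1); the other successors 1, 6 are not.

3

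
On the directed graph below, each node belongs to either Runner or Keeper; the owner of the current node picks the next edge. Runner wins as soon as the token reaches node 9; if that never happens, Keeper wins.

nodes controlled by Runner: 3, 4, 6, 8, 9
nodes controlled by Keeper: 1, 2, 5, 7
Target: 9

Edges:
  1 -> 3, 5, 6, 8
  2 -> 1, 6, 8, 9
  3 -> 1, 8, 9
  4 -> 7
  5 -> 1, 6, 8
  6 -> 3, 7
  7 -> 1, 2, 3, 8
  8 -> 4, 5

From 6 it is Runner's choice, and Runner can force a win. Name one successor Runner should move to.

A0 = {9}
A1: add {3} — 3 (Runner) has 3→9.
A2: add {6} — 6 (Runner) has 6→3.
A3 = A2; e.g. 1 (Keeper) can still go to 5. Fixed point.
From 6, successor 3 is in the attractor (rank 1); the other successor 7 is not.

3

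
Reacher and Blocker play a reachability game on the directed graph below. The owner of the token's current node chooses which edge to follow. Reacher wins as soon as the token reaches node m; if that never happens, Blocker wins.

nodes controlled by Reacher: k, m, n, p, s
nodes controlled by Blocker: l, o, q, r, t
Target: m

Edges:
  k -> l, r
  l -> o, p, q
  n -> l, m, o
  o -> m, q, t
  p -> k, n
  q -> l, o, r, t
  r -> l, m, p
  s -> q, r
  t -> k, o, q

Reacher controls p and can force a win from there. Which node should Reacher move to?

n

A0 = {m}
A1: add {n} — n (Reacher) has n→m.
A2: add {p} — p (Reacher) has p→n.
A3 = A2; e.g. k (Reacher) has no edge into A2. Fixed point.
From p, successor n is in the attractor (rank 1); the other successor k is not.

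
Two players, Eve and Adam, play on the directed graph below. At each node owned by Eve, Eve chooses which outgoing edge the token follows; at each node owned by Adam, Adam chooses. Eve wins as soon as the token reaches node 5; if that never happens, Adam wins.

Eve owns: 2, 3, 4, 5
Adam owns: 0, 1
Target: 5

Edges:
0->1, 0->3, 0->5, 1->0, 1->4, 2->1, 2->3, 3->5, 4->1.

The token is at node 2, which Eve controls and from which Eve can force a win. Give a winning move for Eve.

3

A0 = {5}
A1: add {3} — 3 (Eve) has 3→5.
A2: add {2} — 2 (Eve) has 2→3.
A3 = A2; e.g. 0 (Adam) can still go to 1. Fixed point.
From 2, successor 3 is in the attractor (rank 1); the other successor 1 is not.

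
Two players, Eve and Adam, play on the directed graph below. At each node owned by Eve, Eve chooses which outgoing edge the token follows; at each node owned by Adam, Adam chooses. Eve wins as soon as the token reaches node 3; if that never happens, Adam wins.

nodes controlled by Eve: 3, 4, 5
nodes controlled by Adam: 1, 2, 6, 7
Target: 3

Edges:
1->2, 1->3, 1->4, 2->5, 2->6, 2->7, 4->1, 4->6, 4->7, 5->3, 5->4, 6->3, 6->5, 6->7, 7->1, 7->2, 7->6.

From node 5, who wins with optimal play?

Eve

A0 = {3}
A1: add {5} — 5 (Eve) has 5→3.
A2 = A1; e.g. 1 (Adam) can still go to 2. Fixed point.
5 ∈ A1, so Eve can force the target.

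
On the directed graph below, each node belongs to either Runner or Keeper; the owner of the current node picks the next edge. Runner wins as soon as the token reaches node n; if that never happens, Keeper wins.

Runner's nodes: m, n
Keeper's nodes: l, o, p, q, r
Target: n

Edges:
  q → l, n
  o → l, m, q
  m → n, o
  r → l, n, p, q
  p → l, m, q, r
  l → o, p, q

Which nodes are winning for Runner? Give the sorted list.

m, n

A0 = {n}
A1: add {m} — m (Runner) has m→n.
A2 = A1; e.g. l (Keeper) can still go to o. Fixed point.
Runner's winning region = {m, n}.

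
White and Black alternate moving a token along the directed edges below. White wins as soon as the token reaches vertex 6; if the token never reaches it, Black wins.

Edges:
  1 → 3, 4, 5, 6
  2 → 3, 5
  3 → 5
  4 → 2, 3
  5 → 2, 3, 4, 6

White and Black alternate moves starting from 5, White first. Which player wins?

Track states (vertex, player-to-move).
A0 = {(6,White), (6,Black)}
A1: add {(1,White), (5,White)}.
(5,White) ∈ A1 ⇒ White forces the target.

White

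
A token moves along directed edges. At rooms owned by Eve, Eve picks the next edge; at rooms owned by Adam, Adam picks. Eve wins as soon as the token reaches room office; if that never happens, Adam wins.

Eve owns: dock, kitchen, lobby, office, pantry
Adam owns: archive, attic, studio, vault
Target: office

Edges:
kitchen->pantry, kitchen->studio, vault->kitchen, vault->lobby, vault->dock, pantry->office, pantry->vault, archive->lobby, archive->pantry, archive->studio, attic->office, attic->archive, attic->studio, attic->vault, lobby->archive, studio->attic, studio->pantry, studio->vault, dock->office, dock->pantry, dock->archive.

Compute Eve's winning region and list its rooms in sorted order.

dock, kitchen, office, pantry

A0 = {office}
A1: add {dock, pantry} — pantry (Eve) has pantry→office; dock (Eve) has dock→office.
A2: add {kitchen} — kitchen (Eve) has kitchen→pantry.
A3 = A2; e.g. lobby (Eve) has no edge into A2. Fixed point.
Eve's winning region = {dock, kitchen, office, pantry}.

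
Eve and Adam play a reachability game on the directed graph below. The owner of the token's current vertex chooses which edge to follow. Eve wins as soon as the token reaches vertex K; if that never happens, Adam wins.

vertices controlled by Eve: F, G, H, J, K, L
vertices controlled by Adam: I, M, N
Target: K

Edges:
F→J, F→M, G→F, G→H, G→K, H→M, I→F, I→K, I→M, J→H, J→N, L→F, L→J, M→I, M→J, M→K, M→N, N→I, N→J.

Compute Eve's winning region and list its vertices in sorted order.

A0 = {K}
A1: add {G} — G (Eve) has G→K.
A2 = A1; e.g. F (Eve) has no edge into A1. Fixed point.
Eve's winning region = {G, K}.

G, K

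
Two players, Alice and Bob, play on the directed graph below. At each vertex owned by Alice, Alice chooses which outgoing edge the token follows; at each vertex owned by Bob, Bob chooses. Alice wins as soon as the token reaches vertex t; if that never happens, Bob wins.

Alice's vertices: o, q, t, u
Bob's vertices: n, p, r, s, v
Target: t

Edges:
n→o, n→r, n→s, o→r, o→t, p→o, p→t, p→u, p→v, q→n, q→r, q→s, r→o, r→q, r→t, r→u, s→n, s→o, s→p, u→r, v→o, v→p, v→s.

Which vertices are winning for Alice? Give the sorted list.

A0 = {t}
A1: add {o} — o (Alice) has o→t.
A2 = A1; e.g. n (Bob) can still go to r. Fixed point.
Alice's winning region = {o, t}.

o, t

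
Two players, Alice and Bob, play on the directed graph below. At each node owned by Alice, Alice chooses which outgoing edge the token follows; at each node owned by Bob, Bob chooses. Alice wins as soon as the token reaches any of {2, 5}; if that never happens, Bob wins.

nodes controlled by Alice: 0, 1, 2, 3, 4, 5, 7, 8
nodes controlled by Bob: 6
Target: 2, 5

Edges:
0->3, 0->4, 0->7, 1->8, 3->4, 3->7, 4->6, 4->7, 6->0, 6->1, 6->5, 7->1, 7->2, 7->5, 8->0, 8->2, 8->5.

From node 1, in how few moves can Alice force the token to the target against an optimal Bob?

A0 = {2, 5}
A1: add {7, 8} — 7 (Alice) has 7→2; 8 (Alice) has 8→2.
A2: add {0, 1, 3, 4} — 0 (Alice) has 0→7; 1 (Alice) has 1→8; 3 (Alice) has 3→7; 4 (Alice) has 4→7.
1 enters the attractor at level 2, so Alice can force the target in 2 moves from there.

2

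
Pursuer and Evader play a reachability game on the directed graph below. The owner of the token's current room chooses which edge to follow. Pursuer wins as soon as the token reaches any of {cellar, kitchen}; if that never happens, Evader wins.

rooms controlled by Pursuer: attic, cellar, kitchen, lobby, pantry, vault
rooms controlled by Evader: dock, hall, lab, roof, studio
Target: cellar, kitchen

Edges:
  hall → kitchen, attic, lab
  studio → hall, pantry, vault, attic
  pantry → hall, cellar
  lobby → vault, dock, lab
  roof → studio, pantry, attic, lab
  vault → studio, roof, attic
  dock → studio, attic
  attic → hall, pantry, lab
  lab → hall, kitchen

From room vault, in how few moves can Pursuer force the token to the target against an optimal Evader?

3

A0 = {cellar, kitchen}
A1: add {pantry} — pantry (Pursuer) has pantry→cellar.
A2: add {attic} — attic (Pursuer) has attic→pantry.
A3: add {vault} — vault (Pursuer) has vault→attic.
vault enters the attractor at level 3, so Pursuer can force the target in 3 moves from there.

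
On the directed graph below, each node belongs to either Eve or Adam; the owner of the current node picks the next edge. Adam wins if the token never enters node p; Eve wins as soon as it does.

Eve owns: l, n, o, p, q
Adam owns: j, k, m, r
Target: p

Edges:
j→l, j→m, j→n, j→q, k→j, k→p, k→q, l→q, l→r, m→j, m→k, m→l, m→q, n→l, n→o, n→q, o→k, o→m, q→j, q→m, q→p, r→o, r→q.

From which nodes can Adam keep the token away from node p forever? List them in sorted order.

j, k, m, o, r

A0 = {p}
A1: add {q} — q (Eve) has q→p.
A2: add {l, n} — l (Eve) has l→q; n (Eve) has n→q.
A3 = A2; e.g. j (Adam) can still go to m. Fixed point.
Eve's attractor = {l, n, p, q}; Adam avoids the target exactly from the complement.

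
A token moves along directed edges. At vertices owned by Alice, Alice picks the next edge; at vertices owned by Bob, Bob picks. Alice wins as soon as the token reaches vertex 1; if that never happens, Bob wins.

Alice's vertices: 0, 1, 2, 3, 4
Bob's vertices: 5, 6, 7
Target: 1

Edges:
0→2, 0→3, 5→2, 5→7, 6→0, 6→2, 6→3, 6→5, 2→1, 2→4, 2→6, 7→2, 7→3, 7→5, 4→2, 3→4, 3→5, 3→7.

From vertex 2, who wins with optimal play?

Alice

A0 = {1}
A1: add {2} — 2 (Alice) has 2→1.
2 ∈ A1, so Alice can force the target.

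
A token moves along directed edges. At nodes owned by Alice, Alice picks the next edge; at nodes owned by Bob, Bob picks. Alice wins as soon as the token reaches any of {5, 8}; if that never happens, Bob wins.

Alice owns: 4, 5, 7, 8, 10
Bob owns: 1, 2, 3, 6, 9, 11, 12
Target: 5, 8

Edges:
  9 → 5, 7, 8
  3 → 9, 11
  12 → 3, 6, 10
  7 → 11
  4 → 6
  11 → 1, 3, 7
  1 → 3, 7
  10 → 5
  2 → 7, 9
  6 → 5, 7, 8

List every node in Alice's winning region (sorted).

A0 = {5, 8}
A1: add {10} — 10 (Alice) has 10→5.
A2 = A1; e.g. 1 (Bob) can still go to 3. Fixed point.
Alice's winning region = {5, 8, 10}.

5, 8, 10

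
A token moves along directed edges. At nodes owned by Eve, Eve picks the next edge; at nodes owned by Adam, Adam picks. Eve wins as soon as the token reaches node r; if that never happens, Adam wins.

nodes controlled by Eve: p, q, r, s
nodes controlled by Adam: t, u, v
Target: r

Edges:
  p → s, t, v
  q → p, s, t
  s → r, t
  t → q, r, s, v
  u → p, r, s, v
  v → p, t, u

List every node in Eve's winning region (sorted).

p, q, r, s

A0 = {r}
A1: add {s} — s (Eve) has s→r.
A2: add {p, q} — p (Eve) has p→s; q (Eve) has q→s.
A3 = A2; e.g. t (Adam) can still go to v. Fixed point.
Eve's winning region = {p, q, r, s}.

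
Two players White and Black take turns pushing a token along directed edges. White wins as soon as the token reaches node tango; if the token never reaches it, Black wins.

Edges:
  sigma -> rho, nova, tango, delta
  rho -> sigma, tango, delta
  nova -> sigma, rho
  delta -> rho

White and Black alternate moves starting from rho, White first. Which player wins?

Track states (vertex, player-to-move).
A0 = {(tango,White), (tango,Black)}
A1: add {(sigma,White), (rho,White)}.
(rho,White) ∈ A1 ⇒ White forces the target.

White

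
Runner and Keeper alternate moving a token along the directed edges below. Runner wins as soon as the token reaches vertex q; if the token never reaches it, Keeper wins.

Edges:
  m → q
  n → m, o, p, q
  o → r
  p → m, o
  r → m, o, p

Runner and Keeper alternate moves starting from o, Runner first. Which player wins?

Keeper

Track states (vertex, player-to-move).
A0 = {(q,Runner), (q,Keeper)}
A1: add {(m,Runner), (m,Keeper), (n,Runner)}.
A2: add {(p,Runner), (r,Runner)}.
A3: add {(o,Keeper)}.
A4 = A3; e.g. (n,Keeper) stays out. (o,Runner) never enters ⇒ Keeper avoids the target.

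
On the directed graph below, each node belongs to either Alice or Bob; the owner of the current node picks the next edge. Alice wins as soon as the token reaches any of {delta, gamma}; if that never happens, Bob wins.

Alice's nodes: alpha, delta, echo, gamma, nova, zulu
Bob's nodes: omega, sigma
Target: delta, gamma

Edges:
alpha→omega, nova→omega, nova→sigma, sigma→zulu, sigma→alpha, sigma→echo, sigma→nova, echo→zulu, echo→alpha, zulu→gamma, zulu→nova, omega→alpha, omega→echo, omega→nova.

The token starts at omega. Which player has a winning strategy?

Bob

A0 = {delta, gamma}
A1: add {zulu} — zulu (Alice) has zulu→gamma.
A2: add {echo} — echo (Alice) has echo→zulu.
A3 = A2; e.g. alpha (Alice) has no edge into A2. Fixed point.
omega never enters the attractor, so Bob can avoid the target forever.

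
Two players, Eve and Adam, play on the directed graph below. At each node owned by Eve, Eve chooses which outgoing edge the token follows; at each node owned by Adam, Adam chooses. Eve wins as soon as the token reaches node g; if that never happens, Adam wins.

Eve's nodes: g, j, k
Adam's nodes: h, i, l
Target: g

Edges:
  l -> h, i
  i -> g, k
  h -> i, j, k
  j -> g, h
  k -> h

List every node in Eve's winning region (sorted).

A0 = {g}
A1: add {j} — j (Eve) has j→g.
A2 = A1; e.g. h (Adam) can still go to i. Fixed point.
Eve's winning region = {g, j}.

g, j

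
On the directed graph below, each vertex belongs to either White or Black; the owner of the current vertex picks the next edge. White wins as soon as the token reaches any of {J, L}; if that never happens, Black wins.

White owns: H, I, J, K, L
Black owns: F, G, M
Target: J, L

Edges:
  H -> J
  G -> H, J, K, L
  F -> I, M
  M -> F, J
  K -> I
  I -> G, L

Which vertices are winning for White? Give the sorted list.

G, H, I, J, K, L

A0 = {J, L}
A1: add {H, I} — H (White) has H→J; I (White) has I→L.
A2: add {K} — K (White) has K→I.
A3: add {G} — G (Black): all of {H, J, K, L} already in.
A4 = A3; e.g. F (Black) can still go to M. Fixed point.
White's winning region = {G, H, I, J, K, L}.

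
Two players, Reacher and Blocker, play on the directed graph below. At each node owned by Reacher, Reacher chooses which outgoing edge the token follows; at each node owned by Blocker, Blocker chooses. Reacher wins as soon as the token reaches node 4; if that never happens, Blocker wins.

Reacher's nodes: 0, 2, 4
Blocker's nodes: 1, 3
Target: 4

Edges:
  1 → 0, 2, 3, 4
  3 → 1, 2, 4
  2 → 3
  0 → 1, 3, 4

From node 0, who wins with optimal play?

Reacher

A0 = {4}
A1: add {0} — 0 (Reacher) has 0→4.
A2 = A1; e.g. 1 (Blocker) can still go to 2. Fixed point.
0 ∈ A1, so Reacher can force the target.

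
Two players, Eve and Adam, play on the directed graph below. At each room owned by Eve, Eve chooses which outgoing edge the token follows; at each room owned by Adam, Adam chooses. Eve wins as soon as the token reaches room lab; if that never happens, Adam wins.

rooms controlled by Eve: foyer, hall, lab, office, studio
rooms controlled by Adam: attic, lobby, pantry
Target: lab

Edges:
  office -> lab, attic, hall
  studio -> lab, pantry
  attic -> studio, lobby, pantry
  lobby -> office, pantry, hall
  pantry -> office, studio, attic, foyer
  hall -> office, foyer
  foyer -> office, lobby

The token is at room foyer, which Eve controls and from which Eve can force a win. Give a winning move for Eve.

office

A0 = {lab}
A1: add {office, studio} — office (Eve) has office→lab; studio (Eve) has studio→lab.
A2: add {foyer, hall} — hall (Eve) has hall→office; foyer (Eve) has foyer→office.
A3 = A2; e.g. attic (Adam) can still go to lobby. Fixed point.
From foyer, successor office is in the attractor (rank 1); the other successor lobby is not.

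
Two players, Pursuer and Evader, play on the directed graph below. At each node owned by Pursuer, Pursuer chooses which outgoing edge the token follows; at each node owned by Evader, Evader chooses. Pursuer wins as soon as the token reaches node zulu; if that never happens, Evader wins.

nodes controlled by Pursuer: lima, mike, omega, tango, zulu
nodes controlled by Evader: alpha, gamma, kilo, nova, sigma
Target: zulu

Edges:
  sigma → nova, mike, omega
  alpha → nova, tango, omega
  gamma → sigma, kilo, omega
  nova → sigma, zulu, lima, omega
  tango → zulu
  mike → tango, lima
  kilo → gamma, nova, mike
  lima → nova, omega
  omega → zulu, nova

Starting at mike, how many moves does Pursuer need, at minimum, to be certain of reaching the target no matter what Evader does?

A0 = {zulu}
A1: add {omega, tango} — tango (Pursuer) has tango→zulu; omega (Pursuer) has omega→zulu.
A2: add {lima, mike} — mike (Pursuer) has mike→tango; lima (Pursuer) has lima→omega.
A3 = A2; e.g. sigma (Evader) can still go to nova. Fixed point.
mike enters the attractor at level 2, so Pursuer can force the target in 2 moves from there.

2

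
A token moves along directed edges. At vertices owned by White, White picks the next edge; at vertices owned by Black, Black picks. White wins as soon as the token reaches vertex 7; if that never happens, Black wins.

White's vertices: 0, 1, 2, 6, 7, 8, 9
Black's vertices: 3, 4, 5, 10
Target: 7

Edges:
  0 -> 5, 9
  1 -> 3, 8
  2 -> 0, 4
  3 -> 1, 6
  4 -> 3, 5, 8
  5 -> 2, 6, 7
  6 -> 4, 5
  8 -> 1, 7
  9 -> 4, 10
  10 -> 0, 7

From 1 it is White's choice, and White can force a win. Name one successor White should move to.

8

A0 = {7}
A1: add {8} — 8 (White) has 8→7.
A2: add {1} — 1 (White) has 1→8.
A3 = A2; e.g. 0 (White) has no edge into A2. Fixed point.
From 1, successor 8 is in the attractor (rank 1); the other successor 3 is not.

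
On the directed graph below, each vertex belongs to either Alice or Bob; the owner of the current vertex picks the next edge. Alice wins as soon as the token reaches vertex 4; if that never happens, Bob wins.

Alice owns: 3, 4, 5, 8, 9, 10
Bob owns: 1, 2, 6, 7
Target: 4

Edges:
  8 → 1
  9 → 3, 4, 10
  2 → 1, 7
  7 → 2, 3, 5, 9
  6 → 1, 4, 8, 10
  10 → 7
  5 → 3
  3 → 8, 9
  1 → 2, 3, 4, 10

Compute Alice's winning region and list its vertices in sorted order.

3, 4, 5, 9

A0 = {4}
A1: add {9} — 9 (Alice) has 9→4.
A2: add {3} — 3 (Alice) has 3→9.
A3: add {5} — 5 (Alice) has 5→3.
A4 = A3; e.g. 1 (Bob) can still go to 2. Fixed point.
Alice's winning region = {3, 4, 5, 9}.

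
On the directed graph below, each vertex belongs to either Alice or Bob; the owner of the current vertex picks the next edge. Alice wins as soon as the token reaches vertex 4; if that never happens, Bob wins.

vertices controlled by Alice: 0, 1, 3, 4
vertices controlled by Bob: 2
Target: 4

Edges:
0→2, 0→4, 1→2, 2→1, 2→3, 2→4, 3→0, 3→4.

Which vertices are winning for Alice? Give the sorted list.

0, 3, 4

A0 = {4}
A1: add {0, 3} — 0 (Alice) has 0→4; 3 (Alice) has 3→4.
A2 = A1; e.g. 1 (Alice) has no edge into A1. Fixed point.
Alice's winning region = {0, 3, 4}.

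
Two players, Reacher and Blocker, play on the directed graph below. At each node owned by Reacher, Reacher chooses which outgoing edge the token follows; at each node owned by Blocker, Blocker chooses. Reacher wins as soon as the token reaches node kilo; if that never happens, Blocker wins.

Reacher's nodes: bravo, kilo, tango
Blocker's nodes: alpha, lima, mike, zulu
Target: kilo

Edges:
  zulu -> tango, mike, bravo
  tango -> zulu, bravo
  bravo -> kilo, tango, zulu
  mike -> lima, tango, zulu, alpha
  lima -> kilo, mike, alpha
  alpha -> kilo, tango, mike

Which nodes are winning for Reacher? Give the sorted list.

bravo, kilo, tango

A0 = {kilo}
A1: add {bravo} — bravo (Reacher) has bravo→kilo.
A2: add {tango} — tango (Reacher) has tango→bravo.
A3 = A2; e.g. lima (Blocker) can still go to mike. Fixed point.
Reacher's winning region = {bravo, kilo, tango}.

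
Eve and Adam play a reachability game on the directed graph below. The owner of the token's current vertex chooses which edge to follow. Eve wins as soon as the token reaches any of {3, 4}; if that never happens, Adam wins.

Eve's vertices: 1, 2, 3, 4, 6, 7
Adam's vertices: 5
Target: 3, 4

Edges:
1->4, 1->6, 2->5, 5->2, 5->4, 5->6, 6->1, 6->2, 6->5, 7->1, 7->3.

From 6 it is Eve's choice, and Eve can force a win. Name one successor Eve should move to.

A0 = {3, 4}
A1: add {1, 7} — 1 (Eve) has 1→4; 7 (Eve) has 7→3.
A2: add {6} — 6 (Eve) has 6→1.
A3 = A2; e.g. 2 (Eve) has no edge into A2. Fixed point.
From 6, successor 1 is in the attractor (rank 1); the other successors 2, 5 are not.

1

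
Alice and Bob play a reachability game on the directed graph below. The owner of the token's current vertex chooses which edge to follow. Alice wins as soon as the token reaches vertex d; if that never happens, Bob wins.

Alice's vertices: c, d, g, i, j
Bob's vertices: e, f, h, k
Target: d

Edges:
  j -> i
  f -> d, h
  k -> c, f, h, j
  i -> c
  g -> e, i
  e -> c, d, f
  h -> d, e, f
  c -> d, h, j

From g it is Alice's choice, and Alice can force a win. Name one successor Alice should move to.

i

A0 = {d}
A1: add {c} — c (Alice) has c→d.
A2: add {i} — i (Alice) has i→c.
A3: add {g, j} — g (Alice) has g→i; j (Alice) has j→i.
A4 = A3; e.g. e (Bob) can still go to f. Fixed point.
From g, successor i is in the attractor (rank 2); the other successor e is not.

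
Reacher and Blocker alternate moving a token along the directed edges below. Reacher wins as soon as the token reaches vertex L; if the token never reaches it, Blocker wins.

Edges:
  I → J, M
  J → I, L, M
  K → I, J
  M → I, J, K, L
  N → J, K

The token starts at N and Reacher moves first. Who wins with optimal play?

Track states (vertex, player-to-move).
A0 = {(L,Reacher), (L,Blocker)}
A1: add {(J,Reacher), (M,Reacher)}.
A2: add {(I,Blocker)}.
A3: add {(K,Reacher)}.
A4: add {(N,Blocker)}.
A5 = A4; e.g. (I,Reacher) stays out. (N,Reacher) never enters ⇒ Blocker avoids the target.

Blocker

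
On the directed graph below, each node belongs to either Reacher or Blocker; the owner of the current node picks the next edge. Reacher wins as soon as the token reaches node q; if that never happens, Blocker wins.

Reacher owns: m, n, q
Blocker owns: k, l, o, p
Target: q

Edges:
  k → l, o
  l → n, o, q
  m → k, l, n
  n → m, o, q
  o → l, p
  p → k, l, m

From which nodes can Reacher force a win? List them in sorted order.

A0 = {q}
A1: add {n} — n (Reacher) has n→q.
A2: add {m} — m (Reacher) has m→n.
A3 = A2; e.g. k (Blocker) can still go to l. Fixed point.
Reacher's winning region = {m, n, q}.

m, n, q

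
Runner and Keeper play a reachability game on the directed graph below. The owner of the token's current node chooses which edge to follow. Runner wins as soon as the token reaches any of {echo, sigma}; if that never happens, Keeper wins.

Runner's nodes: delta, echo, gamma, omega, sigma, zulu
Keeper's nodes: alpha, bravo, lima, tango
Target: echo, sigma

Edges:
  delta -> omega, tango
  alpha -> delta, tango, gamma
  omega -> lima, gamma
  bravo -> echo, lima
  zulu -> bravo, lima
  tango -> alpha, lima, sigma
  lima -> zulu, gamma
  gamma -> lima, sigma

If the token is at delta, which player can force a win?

Runner

A0 = {echo, sigma}
A1: add {gamma} — gamma (Runner) has gamma→sigma.
A2: add {omega} — omega (Runner) has omega→gamma.
A3: add {delta} — delta (Runner) has delta→omega.
A4 = A3; e.g. alpha (Keeper) can still go to tango. Fixed point.
delta ∈ A3, so Runner can force the target.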